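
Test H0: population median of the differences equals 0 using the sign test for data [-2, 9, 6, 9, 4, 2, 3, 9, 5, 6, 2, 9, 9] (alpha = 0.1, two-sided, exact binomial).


Step 1: Discard zero differences. Original n = 13; n_eff = number of nonzero differences = 13.
Nonzero differences (with sign): -2, +9, +6, +9, +4, +2, +3, +9, +5, +6, +2, +9, +9
Step 2: Count signs: positive = 12, negative = 1.
Step 3: Under H0: P(positive) = 0.5, so the number of positives S ~ Bin(13, 0.5).
Step 4: Two-sided exact p-value = sum of Bin(13,0.5) probabilities at or below the observed probability = 0.003418.
Step 5: alpha = 0.1. reject H0.

n_eff = 13, pos = 12, neg = 1, p = 0.003418, reject H0.


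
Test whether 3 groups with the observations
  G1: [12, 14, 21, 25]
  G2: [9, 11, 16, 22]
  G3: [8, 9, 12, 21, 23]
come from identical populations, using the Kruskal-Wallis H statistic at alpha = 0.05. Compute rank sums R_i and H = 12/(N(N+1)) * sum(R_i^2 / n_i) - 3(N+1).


Step 1: Combine all N = 13 observations and assign midranks.
sorted (value, group, rank): (8,G3,1), (9,G2,2.5), (9,G3,2.5), (11,G2,4), (12,G1,5.5), (12,G3,5.5), (14,G1,7), (16,G2,8), (21,G1,9.5), (21,G3,9.5), (22,G2,11), (23,G3,12), (25,G1,13)
Step 2: Sum ranks within each group.
R_1 = 35 (n_1 = 4)
R_2 = 25.5 (n_2 = 4)
R_3 = 30.5 (n_3 = 5)
Step 3: H = 12/(N(N+1)) * sum(R_i^2/n_i) - 3(N+1)
     = 12/(13*14) * (35^2/4 + 25.5^2/4 + 30.5^2/5) - 3*14
     = 0.065934 * 654.862 - 42
     = 1.177747.
Step 4: Ties present; correction factor C = 1 - 18/(13^3 - 13) = 0.991758. Corrected H = 1.177747 / 0.991758 = 1.187535.
Step 5: Under H0, H ~ chi^2(2); p-value = 0.552243.
Step 6: alpha = 0.05. fail to reject H0.

H = 1.1875, df = 2, p = 0.552243, fail to reject H0.


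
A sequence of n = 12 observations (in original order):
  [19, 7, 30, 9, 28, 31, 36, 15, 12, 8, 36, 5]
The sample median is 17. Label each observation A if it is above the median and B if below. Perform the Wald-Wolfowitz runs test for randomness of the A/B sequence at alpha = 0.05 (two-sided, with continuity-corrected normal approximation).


Step 1: Compute median = 17; label A = above, B = below.
Labels in order: ABABAAABBBAB  (n_A = 6, n_B = 6)
Step 2: Count runs R = 8.
Step 3: Under H0 (random ordering), E[R] = 2*n_A*n_B/(n_A+n_B) + 1 = 2*6*6/12 + 1 = 7.0000.
        Var[R] = 2*n_A*n_B*(2*n_A*n_B - n_A - n_B) / ((n_A+n_B)^2 * (n_A+n_B-1)) = 4320/1584 = 2.7273.
        SD[R] = 1.6514.
Step 4: Continuity-corrected z = (R - 0.5 - E[R]) / SD[R] = (8 - 0.5 - 7.0000) / 1.6514 = 0.3028.
Step 5: Two-sided p-value via normal approximation = 2*(1 - Phi(|z|)) = 0.762069.
Step 6: alpha = 0.05. fail to reject H0.

R = 8, z = 0.3028, p = 0.762069, fail to reject H0.


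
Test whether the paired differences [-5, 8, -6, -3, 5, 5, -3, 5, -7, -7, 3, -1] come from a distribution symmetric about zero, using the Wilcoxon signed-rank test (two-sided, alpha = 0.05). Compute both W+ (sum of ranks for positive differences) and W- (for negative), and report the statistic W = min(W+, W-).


Step 1: Drop any zero differences (none here) and take |d_i|.
|d| = [5, 8, 6, 3, 5, 5, 3, 5, 7, 7, 3, 1]
Step 2: Midrank |d_i| (ties get averaged ranks).
ranks: |5|->6.5, |8|->12, |6|->9, |3|->3, |5|->6.5, |5|->6.5, |3|->3, |5|->6.5, |7|->10.5, |7|->10.5, |3|->3, |1|->1
Step 3: Attach original signs; sum ranks with positive sign and with negative sign.
W+ = 12 + 6.5 + 6.5 + 6.5 + 3 = 34.5
W- = 6.5 + 9 + 3 + 3 + 10.5 + 10.5 + 1 = 43.5
(Check: W+ + W- = 78 should equal n(n+1)/2 = 78.)
Step 4: Test statistic W = min(W+, W-) = 34.5.
Step 5: Ties in |d|, so use the tie-corrected normal approximation.
        E[W] = n(n+1)/4 = 12*13/4 = 39.
        Tie groups: |d|=3 (t=3), |d|=5 (t=4), |d|=7 (t=2); sum(t^3 - t) = 90.
        Var[W] = n(n+1)(2n+1)/24 - sum(t^3-t)/48 = 3900/24 - 90/48 = 160.625.
        z = (W - E[W]) / sqrt(Var[W]) = (34.5 - 39) / 12.6738 = -0.3551.
        Two-sided p = 2*Phi(z) = 0.722542.
Step 6: alpha = 0.05. fail to reject H0.

W+ = 34.5, W- = 43.5, W = min = 34.5, p = 0.722542, fail to reject H0.


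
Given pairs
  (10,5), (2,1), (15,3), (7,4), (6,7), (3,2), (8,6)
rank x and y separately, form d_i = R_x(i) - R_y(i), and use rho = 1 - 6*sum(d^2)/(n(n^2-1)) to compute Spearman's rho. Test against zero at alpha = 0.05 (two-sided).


Step 1: Rank x and y separately (midranks; no ties here).
rank(x): 10->6, 2->1, 15->7, 7->4, 6->3, 3->2, 8->5
rank(y): 5->5, 1->1, 3->3, 4->4, 7->7, 2->2, 6->6
Step 2: d_i = R_x(i) - R_y(i); compute d_i^2.
  (6-5)^2=1, (1-1)^2=0, (7-3)^2=16, (4-4)^2=0, (3-7)^2=16, (2-2)^2=0, (5-6)^2=1
sum(d^2) = 34.
Step 3: rho = 1 - 6*34 / (7*(7^2 - 1)) = 1 - 204/336 = 0.392857.
Step 4: Under H0, t = rho * sqrt((n-2)/(1-rho^2)) = 0.9553 ~ t(5).
Step 5: Two-sided p-value from the t-distribution with 5 df = 0.383317.
Step 6: alpha = 0.05. fail to reject H0.

rho = 0.3929, p = 0.383317, fail to reject H0 at alpha = 0.05.


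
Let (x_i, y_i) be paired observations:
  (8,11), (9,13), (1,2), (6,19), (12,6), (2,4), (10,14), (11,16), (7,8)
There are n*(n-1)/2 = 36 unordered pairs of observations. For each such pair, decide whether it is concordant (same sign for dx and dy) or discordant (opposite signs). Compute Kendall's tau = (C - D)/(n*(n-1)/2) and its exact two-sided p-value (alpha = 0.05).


Step 1: Enumerate the 36 unordered pairs (i,j) with i<j and classify each by sign(x_j-x_i) * sign(y_j-y_i).
  (1,2):dx=+1,dy=+2->C; (1,3):dx=-7,dy=-9->C; (1,4):dx=-2,dy=+8->D; (1,5):dx=+4,dy=-5->D
  (1,6):dx=-6,dy=-7->C; (1,7):dx=+2,dy=+3->C; (1,8):dx=+3,dy=+5->C; (1,9):dx=-1,dy=-3->C
  (2,3):dx=-8,dy=-11->C; (2,4):dx=-3,dy=+6->D; (2,5):dx=+3,dy=-7->D; (2,6):dx=-7,dy=-9->C
  (2,7):dx=+1,dy=+1->C; (2,8):dx=+2,dy=+3->C; (2,9):dx=-2,dy=-5->C; (3,4):dx=+5,dy=+17->C
  (3,5):dx=+11,dy=+4->C; (3,6):dx=+1,dy=+2->C; (3,7):dx=+9,dy=+12->C; (3,8):dx=+10,dy=+14->C
  (3,9):dx=+6,dy=+6->C; (4,5):dx=+6,dy=-13->D; (4,6):dx=-4,dy=-15->C; (4,7):dx=+4,dy=-5->D
  (4,8):dx=+5,dy=-3->D; (4,9):dx=+1,dy=-11->D; (5,6):dx=-10,dy=-2->C; (5,7):dx=-2,dy=+8->D
  (5,8):dx=-1,dy=+10->D; (5,9):dx=-5,dy=+2->D; (6,7):dx=+8,dy=+10->C; (6,8):dx=+9,dy=+12->C
  (6,9):dx=+5,dy=+4->C; (7,8):dx=+1,dy=+2->C; (7,9):dx=-3,dy=-6->C; (8,9):dx=-4,dy=-8->C
Step 2: C = 25, D = 11, total pairs = 36.
Step 3: tau = (C - D)/(n(n-1)/2) = (25 - 11)/36 = 0.388889.
Step 4: Exact two-sided p-value (enumerate n! = 362880 permutations of y under H0): p = 0.180181.
Step 5: alpha = 0.05. fail to reject H0.

tau_b = 0.3889 (C=25, D=11), p = 0.180181, fail to reject H0.


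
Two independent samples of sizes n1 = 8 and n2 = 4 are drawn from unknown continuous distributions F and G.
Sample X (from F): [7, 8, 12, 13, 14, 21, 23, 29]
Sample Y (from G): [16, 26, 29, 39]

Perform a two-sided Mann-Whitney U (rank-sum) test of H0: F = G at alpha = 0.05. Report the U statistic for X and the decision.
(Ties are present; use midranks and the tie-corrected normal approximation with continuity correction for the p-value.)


Step 1: Combine and sort all 12 observations; assign midranks.
sorted (value, group): (7,X), (8,X), (12,X), (13,X), (14,X), (16,Y), (21,X), (23,X), (26,Y), (29,X), (29,Y), (39,Y)
ranks: 7->1, 8->2, 12->3, 13->4, 14->5, 16->6, 21->7, 23->8, 26->9, 29->10.5, 29->10.5, 39->12
Step 2: Rank sum for X: R1 = 1 + 2 + 3 + 4 + 5 + 7 + 8 + 10.5 = 40.5.
Step 3: U_X = R1 - n1(n1+1)/2 = 40.5 - 8*9/2 = 40.5 - 36 = 4.5.
       U_Y = n1*n2 - U_X = 32 - 4.5 = 27.5.
Step 4: Ties are present, so use the tie-corrected normal approximation (with continuity correction) for the p-value.
Step 5: p-value = 0.061271; compare to alpha = 0.05. fail to reject H0.

U_X = 4.5, p = 0.061271, fail to reject H0 at alpha = 0.05.


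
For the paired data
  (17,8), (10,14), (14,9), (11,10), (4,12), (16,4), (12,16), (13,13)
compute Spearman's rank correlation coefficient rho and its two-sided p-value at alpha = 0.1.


Step 1: Rank x and y separately (midranks; no ties here).
rank(x): 17->8, 10->2, 14->6, 11->3, 4->1, 16->7, 12->4, 13->5
rank(y): 8->2, 14->7, 9->3, 10->4, 12->5, 4->1, 16->8, 13->6
Step 2: d_i = R_x(i) - R_y(i); compute d_i^2.
  (8-2)^2=36, (2-7)^2=25, (6-3)^2=9, (3-4)^2=1, (1-5)^2=16, (7-1)^2=36, (4-8)^2=16, (5-6)^2=1
sum(d^2) = 140.
Step 3: rho = 1 - 6*140 / (8*(8^2 - 1)) = 1 - 840/504 = -0.666667.
Step 4: Under H0, t = rho * sqrt((n-2)/(1-rho^2)) = -2.1909 ~ t(6).
Step 5: Two-sided p-value from the t-distribution with 6 df = 0.070988.
Step 6: alpha = 0.1. reject H0.

rho = -0.6667, p = 0.070988, reject H0 at alpha = 0.1.


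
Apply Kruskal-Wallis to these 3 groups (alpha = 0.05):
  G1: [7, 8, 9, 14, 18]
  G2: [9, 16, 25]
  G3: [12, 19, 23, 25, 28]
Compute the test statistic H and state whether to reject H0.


Step 1: Combine all N = 13 observations and assign midranks.
sorted (value, group, rank): (7,G1,1), (8,G1,2), (9,G1,3.5), (9,G2,3.5), (12,G3,5), (14,G1,6), (16,G2,7), (18,G1,8), (19,G3,9), (23,G3,10), (25,G2,11.5), (25,G3,11.5), (28,G3,13)
Step 2: Sum ranks within each group.
R_1 = 20.5 (n_1 = 5)
R_2 = 22 (n_2 = 3)
R_3 = 48.5 (n_3 = 5)
Step 3: H = 12/(N(N+1)) * sum(R_i^2/n_i) - 3(N+1)
     = 12/(13*14) * (20.5^2/5 + 22^2/3 + 48.5^2/5) - 3*14
     = 0.065934 * 715.833 - 42
     = 5.197802.
Step 4: Ties present; correction factor C = 1 - 12/(13^3 - 13) = 0.994505. Corrected H = 5.197802 / 0.994505 = 5.226519.
Step 5: Under H0, H ~ chi^2(2); p-value = 0.073295.
Step 6: alpha = 0.05. fail to reject H0.

H = 5.2265, df = 2, p = 0.073295, fail to reject H0.


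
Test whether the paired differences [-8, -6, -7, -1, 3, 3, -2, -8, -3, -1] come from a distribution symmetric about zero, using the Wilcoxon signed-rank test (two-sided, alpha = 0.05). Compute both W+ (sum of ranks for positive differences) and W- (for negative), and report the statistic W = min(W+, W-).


Step 1: Drop any zero differences (none here) and take |d_i|.
|d| = [8, 6, 7, 1, 3, 3, 2, 8, 3, 1]
Step 2: Midrank |d_i| (ties get averaged ranks).
ranks: |8|->9.5, |6|->7, |7|->8, |1|->1.5, |3|->5, |3|->5, |2|->3, |8|->9.5, |3|->5, |1|->1.5
Step 3: Attach original signs; sum ranks with positive sign and with negative sign.
W+ = 5 + 5 = 10
W- = 9.5 + 7 + 8 + 1.5 + 3 + 9.5 + 5 + 1.5 = 45
(Check: W+ + W- = 55 should equal n(n+1)/2 = 55.)
Step 4: Test statistic W = min(W+, W-) = 10.
Step 5: Ties in |d|, so use the tie-corrected normal approximation.
        E[W] = n(n+1)/4 = 10*11/4 = 27.5.
        Tie groups: |d|=1 (t=2), |d|=3 (t=3), |d|=8 (t=2); sum(t^3 - t) = 36.
        Var[W] = n(n+1)(2n+1)/24 - sum(t^3-t)/48 = 2310/24 - 36/48 = 95.5.
        z = (W - E[W]) / sqrt(Var[W]) = (10 - 27.5) / 9.7724 = -1.7908.
        Two-sided p = 2*Phi(z) = 0.073332.
Step 6: alpha = 0.05. fail to reject H0.

W+ = 10, W- = 45, W = min = 10, p = 0.073332, fail to reject H0.


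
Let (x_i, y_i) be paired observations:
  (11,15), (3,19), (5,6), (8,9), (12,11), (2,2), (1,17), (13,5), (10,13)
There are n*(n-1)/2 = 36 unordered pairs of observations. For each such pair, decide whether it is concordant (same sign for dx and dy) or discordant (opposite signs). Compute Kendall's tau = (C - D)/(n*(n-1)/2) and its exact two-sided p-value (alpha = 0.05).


Step 1: Enumerate the 36 unordered pairs (i,j) with i<j and classify each by sign(x_j-x_i) * sign(y_j-y_i).
  (1,2):dx=-8,dy=+4->D; (1,3):dx=-6,dy=-9->C; (1,4):dx=-3,dy=-6->C; (1,5):dx=+1,dy=-4->D
  (1,6):dx=-9,dy=-13->C; (1,7):dx=-10,dy=+2->D; (1,8):dx=+2,dy=-10->D; (1,9):dx=-1,dy=-2->C
  (2,3):dx=+2,dy=-13->D; (2,4):dx=+5,dy=-10->D; (2,5):dx=+9,dy=-8->D; (2,6):dx=-1,dy=-17->C
  (2,7):dx=-2,dy=-2->C; (2,8):dx=+10,dy=-14->D; (2,9):dx=+7,dy=-6->D; (3,4):dx=+3,dy=+3->C
  (3,5):dx=+7,dy=+5->C; (3,6):dx=-3,dy=-4->C; (3,7):dx=-4,dy=+11->D; (3,8):dx=+8,dy=-1->D
  (3,9):dx=+5,dy=+7->C; (4,5):dx=+4,dy=+2->C; (4,6):dx=-6,dy=-7->C; (4,7):dx=-7,dy=+8->D
  (4,8):dx=+5,dy=-4->D; (4,9):dx=+2,dy=+4->C; (5,6):dx=-10,dy=-9->C; (5,7):dx=-11,dy=+6->D
  (5,8):dx=+1,dy=-6->D; (5,9):dx=-2,dy=+2->D; (6,7):dx=-1,dy=+15->D; (6,8):dx=+11,dy=+3->C
  (6,9):dx=+8,dy=+11->C; (7,8):dx=+12,dy=-12->D; (7,9):dx=+9,dy=-4->D; (8,9):dx=-3,dy=+8->D
Step 2: C = 16, D = 20, total pairs = 36.
Step 3: tau = (C - D)/(n(n-1)/2) = (16 - 20)/36 = -0.111111.
Step 4: Exact two-sided p-value (enumerate n! = 362880 permutations of y under H0): p = 0.761414.
Step 5: alpha = 0.05. fail to reject H0.

tau_b = -0.1111 (C=16, D=20), p = 0.761414, fail to reject H0.


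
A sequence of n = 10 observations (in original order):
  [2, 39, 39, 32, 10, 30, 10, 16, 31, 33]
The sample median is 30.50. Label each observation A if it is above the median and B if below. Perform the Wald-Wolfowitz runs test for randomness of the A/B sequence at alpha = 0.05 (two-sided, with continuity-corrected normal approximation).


Step 1: Compute median = 30.50; label A = above, B = below.
Labels in order: BAAABBBBAA  (n_A = 5, n_B = 5)
Step 2: Count runs R = 4.
Step 3: Under H0 (random ordering), E[R] = 2*n_A*n_B/(n_A+n_B) + 1 = 2*5*5/10 + 1 = 6.0000.
        Var[R] = 2*n_A*n_B*(2*n_A*n_B - n_A - n_B) / ((n_A+n_B)^2 * (n_A+n_B-1)) = 2000/900 = 2.2222.
        SD[R] = 1.4907.
Step 4: Continuity-corrected z = (R + 0.5 - E[R]) / SD[R] = (4 + 0.5 - 6.0000) / 1.4907 = -1.0062.
Step 5: Two-sided p-value via normal approximation = 2*(1 - Phi(|z|)) = 0.314305.
Step 6: alpha = 0.05. fail to reject H0.

R = 4, z = -1.0062, p = 0.314305, fail to reject H0.


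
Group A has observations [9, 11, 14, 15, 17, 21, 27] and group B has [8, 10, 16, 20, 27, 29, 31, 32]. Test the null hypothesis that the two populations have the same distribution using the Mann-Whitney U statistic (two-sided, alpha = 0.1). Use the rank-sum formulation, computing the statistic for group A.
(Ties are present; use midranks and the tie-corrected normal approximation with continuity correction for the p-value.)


Step 1: Combine and sort all 15 observations; assign midranks.
sorted (value, group): (8,Y), (9,X), (10,Y), (11,X), (14,X), (15,X), (16,Y), (17,X), (20,Y), (21,X), (27,X), (27,Y), (29,Y), (31,Y), (32,Y)
ranks: 8->1, 9->2, 10->3, 11->4, 14->5, 15->6, 16->7, 17->8, 20->9, 21->10, 27->11.5, 27->11.5, 29->13, 31->14, 32->15
Step 2: Rank sum for X: R1 = 2 + 4 + 5 + 6 + 8 + 10 + 11.5 = 46.5.
Step 3: U_X = R1 - n1(n1+1)/2 = 46.5 - 7*8/2 = 46.5 - 28 = 18.5.
       U_Y = n1*n2 - U_X = 56 - 18.5 = 37.5.
Step 4: Ties are present, so use the tie-corrected normal approximation (with continuity correction) for the p-value.
Step 5: p-value = 0.297190; compare to alpha = 0.1. fail to reject H0.

U_X = 18.5, p = 0.297190, fail to reject H0 at alpha = 0.1.


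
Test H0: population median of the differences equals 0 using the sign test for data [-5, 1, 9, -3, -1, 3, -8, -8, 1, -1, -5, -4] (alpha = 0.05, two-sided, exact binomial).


Step 1: Discard zero differences. Original n = 12; n_eff = number of nonzero differences = 12.
Nonzero differences (with sign): -5, +1, +9, -3, -1, +3, -8, -8, +1, -1, -5, -4
Step 2: Count signs: positive = 4, negative = 8.
Step 3: Under H0: P(positive) = 0.5, so the number of positives S ~ Bin(12, 0.5).
Step 4: Two-sided exact p-value = sum of Bin(12,0.5) probabilities at or below the observed probability = 0.387695.
Step 5: alpha = 0.05. fail to reject H0.

n_eff = 12, pos = 4, neg = 8, p = 0.387695, fail to reject H0.


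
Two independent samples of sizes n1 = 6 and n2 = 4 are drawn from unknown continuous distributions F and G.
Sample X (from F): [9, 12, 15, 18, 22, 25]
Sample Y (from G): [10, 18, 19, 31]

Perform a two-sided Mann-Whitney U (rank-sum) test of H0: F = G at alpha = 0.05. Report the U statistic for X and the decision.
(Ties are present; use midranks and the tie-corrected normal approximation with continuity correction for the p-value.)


Step 1: Combine and sort all 10 observations; assign midranks.
sorted (value, group): (9,X), (10,Y), (12,X), (15,X), (18,X), (18,Y), (19,Y), (22,X), (25,X), (31,Y)
ranks: 9->1, 10->2, 12->3, 15->4, 18->5.5, 18->5.5, 19->7, 22->8, 25->9, 31->10
Step 2: Rank sum for X: R1 = 1 + 3 + 4 + 5.5 + 8 + 9 = 30.5.
Step 3: U_X = R1 - n1(n1+1)/2 = 30.5 - 6*7/2 = 30.5 - 21 = 9.5.
       U_Y = n1*n2 - U_X = 24 - 9.5 = 14.5.
Step 4: Ties are present, so use the tie-corrected normal approximation (with continuity correction) for the p-value.
Step 5: p-value = 0.668870; compare to alpha = 0.05. fail to reject H0.

U_X = 9.5, p = 0.668870, fail to reject H0 at alpha = 0.05.


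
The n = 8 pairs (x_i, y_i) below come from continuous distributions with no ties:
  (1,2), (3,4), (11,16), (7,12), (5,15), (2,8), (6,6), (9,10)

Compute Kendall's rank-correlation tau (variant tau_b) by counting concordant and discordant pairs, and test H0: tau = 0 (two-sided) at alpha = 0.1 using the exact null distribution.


Step 1: Enumerate the 28 unordered pairs (i,j) with i<j and classify each by sign(x_j-x_i) * sign(y_j-y_i).
  (1,2):dx=+2,dy=+2->C; (1,3):dx=+10,dy=+14->C; (1,4):dx=+6,dy=+10->C; (1,5):dx=+4,dy=+13->C
  (1,6):dx=+1,dy=+6->C; (1,7):dx=+5,dy=+4->C; (1,8):dx=+8,dy=+8->C; (2,3):dx=+8,dy=+12->C
  (2,4):dx=+4,dy=+8->C; (2,5):dx=+2,dy=+11->C; (2,6):dx=-1,dy=+4->D; (2,7):dx=+3,dy=+2->C
  (2,8):dx=+6,dy=+6->C; (3,4):dx=-4,dy=-4->C; (3,5):dx=-6,dy=-1->C; (3,6):dx=-9,dy=-8->C
  (3,7):dx=-5,dy=-10->C; (3,8):dx=-2,dy=-6->C; (4,5):dx=-2,dy=+3->D; (4,6):dx=-5,dy=-4->C
  (4,7):dx=-1,dy=-6->C; (4,8):dx=+2,dy=-2->D; (5,6):dx=-3,dy=-7->C; (5,7):dx=+1,dy=-9->D
  (5,8):dx=+4,dy=-5->D; (6,7):dx=+4,dy=-2->D; (6,8):dx=+7,dy=+2->C; (7,8):dx=+3,dy=+4->C
Step 2: C = 22, D = 6, total pairs = 28.
Step 3: tau = (C - D)/(n(n-1)/2) = (22 - 6)/28 = 0.571429.
Step 4: Exact two-sided p-value (enumerate n! = 40320 permutations of y under H0): p = 0.061012.
Step 5: alpha = 0.1. reject H0.

tau_b = 0.5714 (C=22, D=6), p = 0.061012, reject H0.


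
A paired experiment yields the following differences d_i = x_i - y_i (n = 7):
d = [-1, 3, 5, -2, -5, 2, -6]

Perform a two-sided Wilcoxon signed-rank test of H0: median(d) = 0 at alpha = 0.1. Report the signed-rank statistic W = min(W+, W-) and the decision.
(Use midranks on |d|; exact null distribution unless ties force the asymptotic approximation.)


Step 1: Drop any zero differences (none here) and take |d_i|.
|d| = [1, 3, 5, 2, 5, 2, 6]
Step 2: Midrank |d_i| (ties get averaged ranks).
ranks: |1|->1, |3|->4, |5|->5.5, |2|->2.5, |5|->5.5, |2|->2.5, |6|->7
Step 3: Attach original signs; sum ranks with positive sign and with negative sign.
W+ = 4 + 5.5 + 2.5 = 12
W- = 1 + 2.5 + 5.5 + 7 = 16
(Check: W+ + W- = 28 should equal n(n+1)/2 = 28.)
Step 4: Test statistic W = min(W+, W-) = 12.
Step 5: Ties in |d|, so use the tie-corrected normal approximation.
        E[W] = n(n+1)/4 = 7*8/4 = 14.
        Tie groups: |d|=2 (t=2), |d|=5 (t=2); sum(t^3 - t) = 12.
        Var[W] = n(n+1)(2n+1)/24 - sum(t^3-t)/48 = 840/24 - 12/48 = 34.75.
        z = (W - E[W]) / sqrt(Var[W]) = (12 - 14) / 5.8949 = -0.3393.
        Two-sided p = 2*Phi(z) = 0.734402.
Step 6: alpha = 0.1. fail to reject H0.

W+ = 12, W- = 16, W = min = 12, p = 0.734402, fail to reject H0.


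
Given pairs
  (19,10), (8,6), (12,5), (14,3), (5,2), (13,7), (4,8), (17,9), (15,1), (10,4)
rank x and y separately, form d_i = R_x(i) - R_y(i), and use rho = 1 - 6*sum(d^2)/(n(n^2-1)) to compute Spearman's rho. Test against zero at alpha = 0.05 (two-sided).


Step 1: Rank x and y separately (midranks; no ties here).
rank(x): 19->10, 8->3, 12->5, 14->7, 5->2, 13->6, 4->1, 17->9, 15->8, 10->4
rank(y): 10->10, 6->6, 5->5, 3->3, 2->2, 7->7, 8->8, 9->9, 1->1, 4->4
Step 2: d_i = R_x(i) - R_y(i); compute d_i^2.
  (10-10)^2=0, (3-6)^2=9, (5-5)^2=0, (7-3)^2=16, (2-2)^2=0, (6-7)^2=1, (1-8)^2=49, (9-9)^2=0, (8-1)^2=49, (4-4)^2=0
sum(d^2) = 124.
Step 3: rho = 1 - 6*124 / (10*(10^2 - 1)) = 1 - 744/990 = 0.248485.
Step 4: Under H0, t = rho * sqrt((n-2)/(1-rho^2)) = 0.7256 ~ t(8).
Step 5: Two-sided p-value from the t-distribution with 8 df = 0.488776.
Step 6: alpha = 0.05. fail to reject H0.

rho = 0.2485, p = 0.488776, fail to reject H0 at alpha = 0.05.


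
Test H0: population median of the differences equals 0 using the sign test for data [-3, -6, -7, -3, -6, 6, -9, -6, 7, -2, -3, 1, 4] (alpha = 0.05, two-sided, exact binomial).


Step 1: Discard zero differences. Original n = 13; n_eff = number of nonzero differences = 13.
Nonzero differences (with sign): -3, -6, -7, -3, -6, +6, -9, -6, +7, -2, -3, +1, +4
Step 2: Count signs: positive = 4, negative = 9.
Step 3: Under H0: P(positive) = 0.5, so the number of positives S ~ Bin(13, 0.5).
Step 4: Two-sided exact p-value = sum of Bin(13,0.5) probabilities at or below the observed probability = 0.266846.
Step 5: alpha = 0.05. fail to reject H0.

n_eff = 13, pos = 4, neg = 9, p = 0.266846, fail to reject H0.


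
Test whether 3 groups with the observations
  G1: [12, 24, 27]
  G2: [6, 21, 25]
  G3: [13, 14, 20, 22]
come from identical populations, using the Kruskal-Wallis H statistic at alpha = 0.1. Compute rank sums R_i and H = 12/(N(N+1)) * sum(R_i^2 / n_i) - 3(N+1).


Step 1: Combine all N = 10 observations and assign midranks.
sorted (value, group, rank): (6,G2,1), (12,G1,2), (13,G3,3), (14,G3,4), (20,G3,5), (21,G2,6), (22,G3,7), (24,G1,8), (25,G2,9), (27,G1,10)
Step 2: Sum ranks within each group.
R_1 = 20 (n_1 = 3)
R_2 = 16 (n_2 = 3)
R_3 = 19 (n_3 = 4)
Step 3: H = 12/(N(N+1)) * sum(R_i^2/n_i) - 3(N+1)
     = 12/(10*11) * (20^2/3 + 16^2/3 + 19^2/4) - 3*11
     = 0.109091 * 308.917 - 33
     = 0.700000.
Step 4: No ties, so H is used without correction.
Step 5: Under H0, H ~ chi^2(2); p-value = 0.704688.
Step 6: alpha = 0.1. fail to reject H0.

H = 0.7000, df = 2, p = 0.704688, fail to reject H0.


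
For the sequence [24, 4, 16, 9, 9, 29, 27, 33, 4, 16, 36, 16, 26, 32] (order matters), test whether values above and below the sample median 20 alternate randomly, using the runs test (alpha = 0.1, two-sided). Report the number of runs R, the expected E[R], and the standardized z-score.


Step 1: Compute median = 20; label A = above, B = below.
Labels in order: ABBBBAAABBABAA  (n_A = 7, n_B = 7)
Step 2: Count runs R = 7.
Step 3: Under H0 (random ordering), E[R] = 2*n_A*n_B/(n_A+n_B) + 1 = 2*7*7/14 + 1 = 8.0000.
        Var[R] = 2*n_A*n_B*(2*n_A*n_B - n_A - n_B) / ((n_A+n_B)^2 * (n_A+n_B-1)) = 8232/2548 = 3.2308.
        SD[R] = 1.7974.
Step 4: Continuity-corrected z = (R + 0.5 - E[R]) / SD[R] = (7 + 0.5 - 8.0000) / 1.7974 = -0.2782.
Step 5: Two-sided p-value via normal approximation = 2*(1 - Phi(|z|)) = 0.780879.
Step 6: alpha = 0.1. fail to reject H0.

R = 7, z = -0.2782, p = 0.780879, fail to reject H0.


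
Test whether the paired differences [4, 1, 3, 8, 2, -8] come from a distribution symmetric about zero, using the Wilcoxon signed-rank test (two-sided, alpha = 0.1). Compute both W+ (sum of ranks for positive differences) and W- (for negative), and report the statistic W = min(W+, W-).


Step 1: Drop any zero differences (none here) and take |d_i|.
|d| = [4, 1, 3, 8, 2, 8]
Step 2: Midrank |d_i| (ties get averaged ranks).
ranks: |4|->4, |1|->1, |3|->3, |8|->5.5, |2|->2, |8|->5.5
Step 3: Attach original signs; sum ranks with positive sign and with negative sign.
W+ = 4 + 1 + 3 + 5.5 + 2 = 15.5
W- = 5.5 = 5.5
(Check: W+ + W- = 21 should equal n(n+1)/2 = 21.)
Step 4: Test statistic W = min(W+, W-) = 5.5.
Step 5: Ties in |d|, so use the tie-corrected normal approximation.
        E[W] = n(n+1)/4 = 6*7/4 = 10.5.
        Tie groups: |d|=8 (t=2); sum(t^3 - t) = 6.
        Var[W] = n(n+1)(2n+1)/24 - sum(t^3-t)/48 = 546/24 - 6/48 = 22.625.
        z = (W - E[W]) / sqrt(Var[W]) = (5.5 - 10.5) / 4.7566 = -1.0512.
        Two-sided p = 2*Phi(z) = 0.293177.
Step 6: alpha = 0.1. fail to reject H0.

W+ = 15.5, W- = 5.5, W = min = 5.5, p = 0.293177, fail to reject H0.


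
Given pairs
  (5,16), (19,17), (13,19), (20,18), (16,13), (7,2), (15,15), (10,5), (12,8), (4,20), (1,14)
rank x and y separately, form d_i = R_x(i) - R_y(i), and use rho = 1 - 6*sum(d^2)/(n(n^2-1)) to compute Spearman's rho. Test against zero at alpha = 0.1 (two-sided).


Step 1: Rank x and y separately (midranks; no ties here).
rank(x): 5->3, 19->10, 13->7, 20->11, 16->9, 7->4, 15->8, 10->5, 12->6, 4->2, 1->1
rank(y): 16->7, 17->8, 19->10, 18->9, 13->4, 2->1, 15->6, 5->2, 8->3, 20->11, 14->5
Step 2: d_i = R_x(i) - R_y(i); compute d_i^2.
  (3-7)^2=16, (10-8)^2=4, (7-10)^2=9, (11-9)^2=4, (9-4)^2=25, (4-1)^2=9, (8-6)^2=4, (5-2)^2=9, (6-3)^2=9, (2-11)^2=81, (1-5)^2=16
sum(d^2) = 186.
Step 3: rho = 1 - 6*186 / (11*(11^2 - 1)) = 1 - 1116/1320 = 0.154545.
Step 4: Under H0, t = rho * sqrt((n-2)/(1-rho^2)) = 0.4693 ~ t(9).
Step 5: Two-sided p-value from the t-distribution with 9 df = 0.650034.
Step 6: alpha = 0.1. fail to reject H0.

rho = 0.1545, p = 0.650034, fail to reject H0 at alpha = 0.1.


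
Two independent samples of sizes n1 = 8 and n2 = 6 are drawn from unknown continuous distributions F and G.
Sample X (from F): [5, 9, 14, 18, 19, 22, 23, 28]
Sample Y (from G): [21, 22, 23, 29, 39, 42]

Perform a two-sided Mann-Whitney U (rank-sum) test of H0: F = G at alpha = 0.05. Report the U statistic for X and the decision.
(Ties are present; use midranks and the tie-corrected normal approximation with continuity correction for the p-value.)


Step 1: Combine and sort all 14 observations; assign midranks.
sorted (value, group): (5,X), (9,X), (14,X), (18,X), (19,X), (21,Y), (22,X), (22,Y), (23,X), (23,Y), (28,X), (29,Y), (39,Y), (42,Y)
ranks: 5->1, 9->2, 14->3, 18->4, 19->5, 21->6, 22->7.5, 22->7.5, 23->9.5, 23->9.5, 28->11, 29->12, 39->13, 42->14
Step 2: Rank sum for X: R1 = 1 + 2 + 3 + 4 + 5 + 7.5 + 9.5 + 11 = 43.
Step 3: U_X = R1 - n1(n1+1)/2 = 43 - 8*9/2 = 43 - 36 = 7.
       U_Y = n1*n2 - U_X = 48 - 7 = 41.
Step 4: Ties are present, so use the tie-corrected normal approximation (with continuity correction) for the p-value.
Step 5: p-value = 0.032774; compare to alpha = 0.05. reject H0.

U_X = 7, p = 0.032774, reject H0 at alpha = 0.05.


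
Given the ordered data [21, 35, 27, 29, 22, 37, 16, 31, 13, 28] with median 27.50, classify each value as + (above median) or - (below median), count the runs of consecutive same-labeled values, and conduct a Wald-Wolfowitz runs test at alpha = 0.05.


Step 1: Compute median = 27.50; label A = above, B = below.
Labels in order: BABABABABA  (n_A = 5, n_B = 5)
Step 2: Count runs R = 10.
Step 3: Under H0 (random ordering), E[R] = 2*n_A*n_B/(n_A+n_B) + 1 = 2*5*5/10 + 1 = 6.0000.
        Var[R] = 2*n_A*n_B*(2*n_A*n_B - n_A - n_B) / ((n_A+n_B)^2 * (n_A+n_B-1)) = 2000/900 = 2.2222.
        SD[R] = 1.4907.
Step 4: Continuity-corrected z = (R - 0.5 - E[R]) / SD[R] = (10 - 0.5 - 6.0000) / 1.4907 = 2.3479.
Step 5: Two-sided p-value via normal approximation = 2*(1 - Phi(|z|)) = 0.018881.
Step 6: alpha = 0.05. reject H0.

R = 10, z = 2.3479, p = 0.018881, reject H0.


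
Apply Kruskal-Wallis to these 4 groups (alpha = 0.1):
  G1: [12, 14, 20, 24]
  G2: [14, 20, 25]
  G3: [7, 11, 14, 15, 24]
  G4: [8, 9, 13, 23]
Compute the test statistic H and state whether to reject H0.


Step 1: Combine all N = 16 observations and assign midranks.
sorted (value, group, rank): (7,G3,1), (8,G4,2), (9,G4,3), (11,G3,4), (12,G1,5), (13,G4,6), (14,G1,8), (14,G2,8), (14,G3,8), (15,G3,10), (20,G1,11.5), (20,G2,11.5), (23,G4,13), (24,G1,14.5), (24,G3,14.5), (25,G2,16)
Step 2: Sum ranks within each group.
R_1 = 39 (n_1 = 4)
R_2 = 35.5 (n_2 = 3)
R_3 = 37.5 (n_3 = 5)
R_4 = 24 (n_4 = 4)
Step 3: H = 12/(N(N+1)) * sum(R_i^2/n_i) - 3(N+1)
     = 12/(16*17) * (39^2/4 + 35.5^2/3 + 37.5^2/5 + 24^2/4) - 3*17
     = 0.044118 * 1225.58 - 51
     = 3.069853.
Step 4: Ties present; correction factor C = 1 - 36/(16^3 - 16) = 0.991176. Corrected H = 3.069853 / 0.991176 = 3.097181.
Step 5: Under H0, H ~ chi^2(3); p-value = 0.376883.
Step 6: alpha = 0.1. fail to reject H0.

H = 3.0972, df = 3, p = 0.376883, fail to reject H0.


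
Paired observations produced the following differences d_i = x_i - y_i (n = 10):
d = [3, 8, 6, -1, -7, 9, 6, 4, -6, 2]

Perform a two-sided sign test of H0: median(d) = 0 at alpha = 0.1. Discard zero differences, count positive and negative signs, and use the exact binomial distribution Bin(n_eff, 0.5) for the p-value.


Step 1: Discard zero differences. Original n = 10; n_eff = number of nonzero differences = 10.
Nonzero differences (with sign): +3, +8, +6, -1, -7, +9, +6, +4, -6, +2
Step 2: Count signs: positive = 7, negative = 3.
Step 3: Under H0: P(positive) = 0.5, so the number of positives S ~ Bin(10, 0.5).
Step 4: Two-sided exact p-value = sum of Bin(10,0.5) probabilities at or below the observed probability = 0.343750.
Step 5: alpha = 0.1. fail to reject H0.

n_eff = 10, pos = 7, neg = 3, p = 0.343750, fail to reject H0.


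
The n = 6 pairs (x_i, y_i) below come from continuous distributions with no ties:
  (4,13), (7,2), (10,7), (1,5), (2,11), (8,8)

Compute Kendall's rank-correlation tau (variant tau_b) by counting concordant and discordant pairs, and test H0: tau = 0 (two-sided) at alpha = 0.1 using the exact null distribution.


Step 1: Enumerate the 15 unordered pairs (i,j) with i<j and classify each by sign(x_j-x_i) * sign(y_j-y_i).
  (1,2):dx=+3,dy=-11->D; (1,3):dx=+6,dy=-6->D; (1,4):dx=-3,dy=-8->C; (1,5):dx=-2,dy=-2->C
  (1,6):dx=+4,dy=-5->D; (2,3):dx=+3,dy=+5->C; (2,4):dx=-6,dy=+3->D; (2,5):dx=-5,dy=+9->D
  (2,6):dx=+1,dy=+6->C; (3,4):dx=-9,dy=-2->C; (3,5):dx=-8,dy=+4->D; (3,6):dx=-2,dy=+1->D
  (4,5):dx=+1,dy=+6->C; (4,6):dx=+7,dy=+3->C; (5,6):dx=+6,dy=-3->D
Step 2: C = 7, D = 8, total pairs = 15.
Step 3: tau = (C - D)/(n(n-1)/2) = (7 - 8)/15 = -0.066667.
Step 4: Exact two-sided p-value (enumerate n! = 720 permutations of y under H0): p = 1.000000.
Step 5: alpha = 0.1. fail to reject H0.

tau_b = -0.0667 (C=7, D=8), p = 1.000000, fail to reject H0.


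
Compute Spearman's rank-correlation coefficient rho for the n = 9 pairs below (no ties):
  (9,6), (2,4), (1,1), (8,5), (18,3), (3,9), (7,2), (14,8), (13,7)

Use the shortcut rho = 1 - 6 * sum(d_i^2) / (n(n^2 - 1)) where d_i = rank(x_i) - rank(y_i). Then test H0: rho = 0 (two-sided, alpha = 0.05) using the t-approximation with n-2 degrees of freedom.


Step 1: Rank x and y separately (midranks; no ties here).
rank(x): 9->6, 2->2, 1->1, 8->5, 18->9, 3->3, 7->4, 14->8, 13->7
rank(y): 6->6, 4->4, 1->1, 5->5, 3->3, 9->9, 2->2, 8->8, 7->7
Step 2: d_i = R_x(i) - R_y(i); compute d_i^2.
  (6-6)^2=0, (2-4)^2=4, (1-1)^2=0, (5-5)^2=0, (9-3)^2=36, (3-9)^2=36, (4-2)^2=4, (8-8)^2=0, (7-7)^2=0
sum(d^2) = 80.
Step 3: rho = 1 - 6*80 / (9*(9^2 - 1)) = 1 - 480/720 = 0.333333.
Step 4: Under H0, t = rho * sqrt((n-2)/(1-rho^2)) = 0.9354 ~ t(7).
Step 5: Two-sided p-value from the t-distribution with 7 df = 0.380713.
Step 6: alpha = 0.05. fail to reject H0.

rho = 0.3333, p = 0.380713, fail to reject H0 at alpha = 0.05.


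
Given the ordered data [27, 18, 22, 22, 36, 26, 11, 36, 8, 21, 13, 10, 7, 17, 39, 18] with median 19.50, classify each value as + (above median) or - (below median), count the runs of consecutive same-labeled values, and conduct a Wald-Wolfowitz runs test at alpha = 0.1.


Step 1: Compute median = 19.50; label A = above, B = below.
Labels in order: ABAAAABABABBBBAB  (n_A = 8, n_B = 8)
Step 2: Count runs R = 10.
Step 3: Under H0 (random ordering), E[R] = 2*n_A*n_B/(n_A+n_B) + 1 = 2*8*8/16 + 1 = 9.0000.
        Var[R] = 2*n_A*n_B*(2*n_A*n_B - n_A - n_B) / ((n_A+n_B)^2 * (n_A+n_B-1)) = 14336/3840 = 3.7333.
        SD[R] = 1.9322.
Step 4: Continuity-corrected z = (R - 0.5 - E[R]) / SD[R] = (10 - 0.5 - 9.0000) / 1.9322 = 0.2588.
Step 5: Two-sided p-value via normal approximation = 2*(1 - Phi(|z|)) = 0.795809.
Step 6: alpha = 0.1. fail to reject H0.

R = 10, z = 0.2588, p = 0.795809, fail to reject H0.


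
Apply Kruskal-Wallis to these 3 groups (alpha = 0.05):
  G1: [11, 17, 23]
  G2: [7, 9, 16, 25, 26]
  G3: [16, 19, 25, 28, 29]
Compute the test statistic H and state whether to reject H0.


Step 1: Combine all N = 13 observations and assign midranks.
sorted (value, group, rank): (7,G2,1), (9,G2,2), (11,G1,3), (16,G2,4.5), (16,G3,4.5), (17,G1,6), (19,G3,7), (23,G1,8), (25,G2,9.5), (25,G3,9.5), (26,G2,11), (28,G3,12), (29,G3,13)
Step 2: Sum ranks within each group.
R_1 = 17 (n_1 = 3)
R_2 = 28 (n_2 = 5)
R_3 = 46 (n_3 = 5)
Step 3: H = 12/(N(N+1)) * sum(R_i^2/n_i) - 3(N+1)
     = 12/(13*14) * (17^2/3 + 28^2/5 + 46^2/5) - 3*14
     = 0.065934 * 676.333 - 42
     = 2.593407.
Step 4: Ties present; correction factor C = 1 - 12/(13^3 - 13) = 0.994505. Corrected H = 2.593407 / 0.994505 = 2.607735.
Step 5: Under H0, H ~ chi^2(2); p-value = 0.271480.
Step 6: alpha = 0.05. fail to reject H0.

H = 2.6077, df = 2, p = 0.271480, fail to reject H0.


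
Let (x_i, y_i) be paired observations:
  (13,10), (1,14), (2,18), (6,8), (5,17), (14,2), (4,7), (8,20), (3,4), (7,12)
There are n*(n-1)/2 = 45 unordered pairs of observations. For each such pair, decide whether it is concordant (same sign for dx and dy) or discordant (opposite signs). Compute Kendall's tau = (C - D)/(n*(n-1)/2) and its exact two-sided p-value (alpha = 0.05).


Step 1: Enumerate the 45 unordered pairs (i,j) with i<j and classify each by sign(x_j-x_i) * sign(y_j-y_i).
  (1,2):dx=-12,dy=+4->D; (1,3):dx=-11,dy=+8->D; (1,4):dx=-7,dy=-2->C; (1,5):dx=-8,dy=+7->D
  (1,6):dx=+1,dy=-8->D; (1,7):dx=-9,dy=-3->C; (1,8):dx=-5,dy=+10->D; (1,9):dx=-10,dy=-6->C
  (1,10):dx=-6,dy=+2->D; (2,3):dx=+1,dy=+4->C; (2,4):dx=+5,dy=-6->D; (2,5):dx=+4,dy=+3->C
  (2,6):dx=+13,dy=-12->D; (2,7):dx=+3,dy=-7->D; (2,8):dx=+7,dy=+6->C; (2,9):dx=+2,dy=-10->D
  (2,10):dx=+6,dy=-2->D; (3,4):dx=+4,dy=-10->D; (3,5):dx=+3,dy=-1->D; (3,6):dx=+12,dy=-16->D
  (3,7):dx=+2,dy=-11->D; (3,8):dx=+6,dy=+2->C; (3,9):dx=+1,dy=-14->D; (3,10):dx=+5,dy=-6->D
  (4,5):dx=-1,dy=+9->D; (4,6):dx=+8,dy=-6->D; (4,7):dx=-2,dy=-1->C; (4,8):dx=+2,dy=+12->C
  (4,9):dx=-3,dy=-4->C; (4,10):dx=+1,dy=+4->C; (5,6):dx=+9,dy=-15->D; (5,7):dx=-1,dy=-10->C
  (5,8):dx=+3,dy=+3->C; (5,9):dx=-2,dy=-13->C; (5,10):dx=+2,dy=-5->D; (6,7):dx=-10,dy=+5->D
  (6,8):dx=-6,dy=+18->D; (6,9):dx=-11,dy=+2->D; (6,10):dx=-7,dy=+10->D; (7,8):dx=+4,dy=+13->C
  (7,9):dx=-1,dy=-3->C; (7,10):dx=+3,dy=+5->C; (8,9):dx=-5,dy=-16->C; (8,10):dx=-1,dy=-8->C
  (9,10):dx=+4,dy=+8->C
Step 2: C = 20, D = 25, total pairs = 45.
Step 3: tau = (C - D)/(n(n-1)/2) = (20 - 25)/45 = -0.111111.
Step 4: Exact two-sided p-value (enumerate n! = 3628800 permutations of y under H0): p = 0.727490.
Step 5: alpha = 0.05. fail to reject H0.

tau_b = -0.1111 (C=20, D=25), p = 0.727490, fail to reject H0.


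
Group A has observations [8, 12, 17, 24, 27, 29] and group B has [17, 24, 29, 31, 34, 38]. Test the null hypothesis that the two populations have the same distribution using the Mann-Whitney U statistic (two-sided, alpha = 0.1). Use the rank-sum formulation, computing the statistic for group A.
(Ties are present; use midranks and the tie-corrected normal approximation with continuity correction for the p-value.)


Step 1: Combine and sort all 12 observations; assign midranks.
sorted (value, group): (8,X), (12,X), (17,X), (17,Y), (24,X), (24,Y), (27,X), (29,X), (29,Y), (31,Y), (34,Y), (38,Y)
ranks: 8->1, 12->2, 17->3.5, 17->3.5, 24->5.5, 24->5.5, 27->7, 29->8.5, 29->8.5, 31->10, 34->11, 38->12
Step 2: Rank sum for X: R1 = 1 + 2 + 3.5 + 5.5 + 7 + 8.5 = 27.5.
Step 3: U_X = R1 - n1(n1+1)/2 = 27.5 - 6*7/2 = 27.5 - 21 = 6.5.
       U_Y = n1*n2 - U_X = 36 - 6.5 = 29.5.
Step 4: Ties are present, so use the tie-corrected normal approximation (with continuity correction) for the p-value.
Step 5: p-value = 0.076607; compare to alpha = 0.1. reject H0.

U_X = 6.5, p = 0.076607, reject H0 at alpha = 0.1.


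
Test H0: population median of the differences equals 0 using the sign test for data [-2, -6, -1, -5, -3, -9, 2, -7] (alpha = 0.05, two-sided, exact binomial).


Step 1: Discard zero differences. Original n = 8; n_eff = number of nonzero differences = 8.
Nonzero differences (with sign): -2, -6, -1, -5, -3, -9, +2, -7
Step 2: Count signs: positive = 1, negative = 7.
Step 3: Under H0: P(positive) = 0.5, so the number of positives S ~ Bin(8, 0.5).
Step 4: Two-sided exact p-value = sum of Bin(8,0.5) probabilities at or below the observed probability = 0.070312.
Step 5: alpha = 0.05. fail to reject H0.

n_eff = 8, pos = 1, neg = 7, p = 0.070312, fail to reject H0.


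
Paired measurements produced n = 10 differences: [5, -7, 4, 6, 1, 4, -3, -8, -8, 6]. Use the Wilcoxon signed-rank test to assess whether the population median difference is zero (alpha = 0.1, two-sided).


Step 1: Drop any zero differences (none here) and take |d_i|.
|d| = [5, 7, 4, 6, 1, 4, 3, 8, 8, 6]
Step 2: Midrank |d_i| (ties get averaged ranks).
ranks: |5|->5, |7|->8, |4|->3.5, |6|->6.5, |1|->1, |4|->3.5, |3|->2, |8|->9.5, |8|->9.5, |6|->6.5
Step 3: Attach original signs; sum ranks with positive sign and with negative sign.
W+ = 5 + 3.5 + 6.5 + 1 + 3.5 + 6.5 = 26
W- = 8 + 2 + 9.5 + 9.5 = 29
(Check: W+ + W- = 55 should equal n(n+1)/2 = 55.)
Step 4: Test statistic W = min(W+, W-) = 26.
Step 5: Ties in |d|, so use the tie-corrected normal approximation.
        E[W] = n(n+1)/4 = 10*11/4 = 27.5.
        Tie groups: |d|=4 (t=2), |d|=6 (t=2), |d|=8 (t=2); sum(t^3 - t) = 18.
        Var[W] = n(n+1)(2n+1)/24 - sum(t^3-t)/48 = 2310/24 - 18/48 = 95.875.
        z = (W - E[W]) / sqrt(Var[W]) = (26 - 27.5) / 9.7916 = -0.1532.
        Two-sided p = 2*Phi(z) = 0.878246.
Step 6: alpha = 0.1. fail to reject H0.

W+ = 26, W- = 29, W = min = 26, p = 0.878246, fail to reject H0.


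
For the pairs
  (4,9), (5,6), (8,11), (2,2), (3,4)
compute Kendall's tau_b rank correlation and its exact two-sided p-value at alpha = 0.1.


Step 1: Enumerate the 10 unordered pairs (i,j) with i<j and classify each by sign(x_j-x_i) * sign(y_j-y_i).
  (1,2):dx=+1,dy=-3->D; (1,3):dx=+4,dy=+2->C; (1,4):dx=-2,dy=-7->C; (1,5):dx=-1,dy=-5->C
  (2,3):dx=+3,dy=+5->C; (2,4):dx=-3,dy=-4->C; (2,5):dx=-2,dy=-2->C; (3,4):dx=-6,dy=-9->C
  (3,5):dx=-5,dy=-7->C; (4,5):dx=+1,dy=+2->C
Step 2: C = 9, D = 1, total pairs = 10.
Step 3: tau = (C - D)/(n(n-1)/2) = (9 - 1)/10 = 0.800000.
Step 4: Exact two-sided p-value (enumerate n! = 120 permutations of y under H0): p = 0.083333.
Step 5: alpha = 0.1. reject H0.

tau_b = 0.8000 (C=9, D=1), p = 0.083333, reject H0.


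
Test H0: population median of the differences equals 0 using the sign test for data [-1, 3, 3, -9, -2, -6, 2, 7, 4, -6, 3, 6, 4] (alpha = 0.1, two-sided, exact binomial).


Step 1: Discard zero differences. Original n = 13; n_eff = number of nonzero differences = 13.
Nonzero differences (with sign): -1, +3, +3, -9, -2, -6, +2, +7, +4, -6, +3, +6, +4
Step 2: Count signs: positive = 8, negative = 5.
Step 3: Under H0: P(positive) = 0.5, so the number of positives S ~ Bin(13, 0.5).
Step 4: Two-sided exact p-value = sum of Bin(13,0.5) probabilities at or below the observed probability = 0.581055.
Step 5: alpha = 0.1. fail to reject H0.

n_eff = 13, pos = 8, neg = 5, p = 0.581055, fail to reject H0.


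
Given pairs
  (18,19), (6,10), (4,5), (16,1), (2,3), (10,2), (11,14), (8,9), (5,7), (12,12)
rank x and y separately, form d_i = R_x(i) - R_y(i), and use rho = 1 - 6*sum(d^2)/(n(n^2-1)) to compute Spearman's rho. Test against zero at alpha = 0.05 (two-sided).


Step 1: Rank x and y separately (midranks; no ties here).
rank(x): 18->10, 6->4, 4->2, 16->9, 2->1, 10->6, 11->7, 8->5, 5->3, 12->8
rank(y): 19->10, 10->7, 5->4, 1->1, 3->3, 2->2, 14->9, 9->6, 7->5, 12->8
Step 2: d_i = R_x(i) - R_y(i); compute d_i^2.
  (10-10)^2=0, (4-7)^2=9, (2-4)^2=4, (9-1)^2=64, (1-3)^2=4, (6-2)^2=16, (7-9)^2=4, (5-6)^2=1, (3-5)^2=4, (8-8)^2=0
sum(d^2) = 106.
Step 3: rho = 1 - 6*106 / (10*(10^2 - 1)) = 1 - 636/990 = 0.357576.
Step 4: Under H0, t = rho * sqrt((n-2)/(1-rho^2)) = 1.0830 ~ t(8).
Step 5: Two-sided p-value from the t-distribution with 8 df = 0.310376.
Step 6: alpha = 0.05. fail to reject H0.

rho = 0.3576, p = 0.310376, fail to reject H0 at alpha = 0.05.


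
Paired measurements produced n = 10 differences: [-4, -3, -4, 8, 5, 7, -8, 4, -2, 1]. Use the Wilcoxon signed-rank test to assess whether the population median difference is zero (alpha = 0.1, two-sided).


Step 1: Drop any zero differences (none here) and take |d_i|.
|d| = [4, 3, 4, 8, 5, 7, 8, 4, 2, 1]
Step 2: Midrank |d_i| (ties get averaged ranks).
ranks: |4|->5, |3|->3, |4|->5, |8|->9.5, |5|->7, |7|->8, |8|->9.5, |4|->5, |2|->2, |1|->1
Step 3: Attach original signs; sum ranks with positive sign and with negative sign.
W+ = 9.5 + 7 + 8 + 5 + 1 = 30.5
W- = 5 + 3 + 5 + 9.5 + 2 = 24.5
(Check: W+ + W- = 55 should equal n(n+1)/2 = 55.)
Step 4: Test statistic W = min(W+, W-) = 24.5.
Step 5: Ties in |d|, so use the tie-corrected normal approximation.
        E[W] = n(n+1)/4 = 10*11/4 = 27.5.
        Tie groups: |d|=4 (t=3), |d|=8 (t=2); sum(t^3 - t) = 30.
        Var[W] = n(n+1)(2n+1)/24 - sum(t^3-t)/48 = 2310/24 - 30/48 = 95.625.
        z = (W - E[W]) / sqrt(Var[W]) = (24.5 - 27.5) / 9.7788 = -0.3068.
        Two-sided p = 2*Phi(z) = 0.759006.
Step 6: alpha = 0.1. fail to reject H0.

W+ = 30.5, W- = 24.5, W = min = 24.5, p = 0.759006, fail to reject H0.
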